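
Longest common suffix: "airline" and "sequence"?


Word 1: "airline"
Word 2: "sequence"
Comparing from end:
  Pos -1: 'e' == 'e'
  Pos -2: 'n' != 'c' (stop)
LCS = "e" (length 1)


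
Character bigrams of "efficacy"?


Word: "efficacy" (length 8)
Number of bigrams = 8 - 2 + 1 = 7
  Position 0: "ef"
  Position 1: "ff"
  Position 2: "fi"
  Position 3: "ic"
  Position 4: "ca"
  Position 5: "ac"
  Position 6: "cy"
Bigrams = "ef", "ff", "fi", "ic", "ca", "ac", "cy"


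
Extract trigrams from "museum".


Word: "museum" (length 6)
Number of trigrams = 6 - 3 + 1 = 4
  Position 0: "mus"
  Position 1: "use"
  Position 2: "seu"
  Position 3: "eum"
Trigrams = "mus", "use", "seu", "eum"


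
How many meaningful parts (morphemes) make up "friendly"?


Word: "friendly"
Morphemes: friend + -ly
Each morpheme carries meaning
= 2 morphemes


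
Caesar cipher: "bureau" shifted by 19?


Word: "bureau"
Shift: 19
Each letter → (letter + shift) mod 26:
  'b' (1) + 19 = 20 → 'u'
  'u' (20) + 19 = 13 → 'n'
  'r' (17) + 19 = 10 → 'k'
  'e' (4) + 19 = 23 → 'x'
  'a' (0) + 19 = 19 → 't'
  'u' (20) + 19 = 13 → 'n'
Result = "unkxtn"


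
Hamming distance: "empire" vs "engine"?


Comparing character by character (same length = 6):
  Pos 0: 'e' vs 'e' =
  Pos 1: 'm' vs 'n' !=
  Pos 2: 'p' vs 'g' !=
  Pos 3: 'i' vs 'i' =
  Pos 4: 'r' vs 'n' !=
  Pos 5: 'e' vs 'e' =
Hamming distance = 3


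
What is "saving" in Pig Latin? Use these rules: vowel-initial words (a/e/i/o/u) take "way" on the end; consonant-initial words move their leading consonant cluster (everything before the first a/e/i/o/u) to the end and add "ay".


Word: "saving"
Starts with consonant(s) → move to end, add 'ay'
Consonant cluster: "s"
Pig Latin = "avingsay"


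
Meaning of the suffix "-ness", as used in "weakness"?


Suffix: -ness
Example: weakness = weak + -ness
Meaning = state of being


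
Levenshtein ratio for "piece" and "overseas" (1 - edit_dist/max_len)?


Word 1: "piece" (length 5)
Word 2: "overseas" (length 8)
One optimal edit sequence:
  1. substitute 'p' -> 'o'  (+1)
  2. substitute 'i' -> 'v'  (+1)
  3. keep 'e'
  4. insert 'r'  (+1)
  5. substitute 'c' -> 's'  (+1)
  6. keep 'e'
  7. insert 'a'  (+1)
  8. insert 's'  (+1)
Edit distance = 6
Max length = max(5, 8) = 8
Similarity = 1 - 6/8
= 0.2500


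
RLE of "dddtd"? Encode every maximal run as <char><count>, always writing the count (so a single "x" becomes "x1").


String: "dddtd"
Scanning for consecutive runs:
  'd' x 3
  't' x 1
  'd' x 1
RLE = "d3t1d1"


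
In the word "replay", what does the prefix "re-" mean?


Prefix: re-
Example: replay = re- + play
Meaning = again


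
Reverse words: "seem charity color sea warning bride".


Original: "seem charity color sea warning bride"
Words (1..n): seem | charity | color | sea | warning | bride
Reversed (n..1): bride | warning | sea | color | charity | seem
Result = "bride warning sea color charity seem"


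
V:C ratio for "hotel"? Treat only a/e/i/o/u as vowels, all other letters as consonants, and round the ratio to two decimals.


Word: "hotel"
Vowels (a,e,i,o,u): 2
Consonants: 3
Ratio = 2/3
= 0.67


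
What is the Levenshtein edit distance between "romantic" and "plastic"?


Word 1: "romantic" (length 8)
Word 2: "plastic" (length 7)
One optimal edit sequence (insert/delete/substitute each cost 1):
  1. delete 'r'  (+1)
  2. substitute 'o' -> 'p'  (+1)
  3. substitute 'm' -> 'l'  (+1)
  4. keep 'a'
  5. substitute 'n' -> 's'  (+1)
  6. keep 't'
  7. keep 'i'
  8. keep 'c'
Total edit operations: 4
Edit distance = 4


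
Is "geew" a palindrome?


Word: "geew"
Reversed: "weeg"
Forward == Backward? geew != weeg
Palindrome = No


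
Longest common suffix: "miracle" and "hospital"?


Word 1: "miracle"
Word 2: "hospital"
Comparing from end:
  Pos -1: 'e' != 'l' (stop)
LCS = "" (length 0)


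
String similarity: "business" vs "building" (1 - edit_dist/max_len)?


Word 1: "business" (length 8)
Word 2: "building" (length 8)
One optimal edit sequence:
  1. keep 'b'
  2. keep 'u'
  3. substitute 's' -> 'i'  (+1)
  4. substitute 'i' -> 'l'  (+1)
  5. substitute 'n' -> 'd'  (+1)
  6. substitute 'e' -> 'i'  (+1)
  7. substitute 's' -> 'n'  (+1)
  8. substitute 's' -> 'g'  (+1)
Edit distance = 6
Max length = max(8, 8) = 8
Similarity = 1 - 6/8
= 0.2500


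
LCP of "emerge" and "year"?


Word 1: "emerge"
Word 2: "year"
Comparing from start:
  Pos 0: 'e' != 'y' (stop)
LCP = "" (length 0)


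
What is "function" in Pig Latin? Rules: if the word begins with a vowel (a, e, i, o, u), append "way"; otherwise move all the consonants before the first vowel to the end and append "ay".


Word: "function"
Starts with consonant(s) → move to end, add 'ay'
Consonant cluster: "f"
Pig Latin = "unctionfay"


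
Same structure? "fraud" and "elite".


Pattern of "fraud": [0, 1, 2, 3, 4]
Pattern of "elite": [0, 1, 2, 3, 0]
Patterns do not match
Same pattern = No


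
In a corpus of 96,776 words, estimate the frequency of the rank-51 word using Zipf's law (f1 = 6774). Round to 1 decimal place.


Zipf's law: f(r) = f(1) / r
f(1) = 6774
f(51) = 6774 / 51
= 132.8 occurrences


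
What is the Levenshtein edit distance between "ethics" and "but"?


Word 1: "ethics" (length 6)
Word 2: "but" (length 3)
One optimal edit sequence (insert/delete/substitute each cost 1):
  1. delete 'e'  (+1)
  2. delete 't'  (+1)
  3. delete 'h'  (+1)
  4. substitute 'i' -> 'b'  (+1)
  5. substitute 'c' -> 'u'  (+1)
  6. substitute 's' -> 't'  (+1)
Total edit operations: 6
Edit distance = 6


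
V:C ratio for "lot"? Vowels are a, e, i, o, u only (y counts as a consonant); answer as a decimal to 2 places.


Word: "lot"
Vowels (a,e,i,o,u): 1
Consonants: 2
Ratio = 1/2
= 0.50


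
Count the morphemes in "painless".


Word: "painless"
Morphemes: pain | -less
Each morpheme carries meaning
= 2 morphemes


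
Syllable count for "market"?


Word: "market"
Syllable breakdown: mar / ket
Counting: 2 parts
= 2 syllables


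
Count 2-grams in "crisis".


Word: "crisis" (length 6)
Number of 2-grams = length - 2 + 1 = 6 - 2 + 1
= 5


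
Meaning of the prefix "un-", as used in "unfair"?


Prefix: un-
Example: unfair (un- + fair)
Meaning = not / reverse


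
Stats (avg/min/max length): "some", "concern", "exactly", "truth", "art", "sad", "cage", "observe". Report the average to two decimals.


Lengths: "some"=4, "concern"=7, "exactly"=7, "truth"=5, "art"=3, "sad"=3, "cage"=4, "observe"=7
Sum = 40, Count = 8
Average = 40/8 = 5.00
= avg=5.00, min=3, max=7


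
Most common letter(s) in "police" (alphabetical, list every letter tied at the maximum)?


Word: "police"
Letter counts:
  'c': 1
  'e': 1
  'i': 1
  'l': 1
  'o': 1
  'p': 1
Maximum count = 1
Most frequent = 'c', 'e', 'i', 'l', 'o', 'p' (1 time each)


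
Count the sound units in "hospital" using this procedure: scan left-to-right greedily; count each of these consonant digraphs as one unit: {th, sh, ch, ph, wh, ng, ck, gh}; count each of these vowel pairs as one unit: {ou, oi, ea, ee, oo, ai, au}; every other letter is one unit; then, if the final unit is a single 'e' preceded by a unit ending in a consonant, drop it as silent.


Word: "hospital" (8 letters)
Left-to-right scan:
  [1] 'h' (letter)
  [2] 'o' (letter)
  [3] 's' (letter)
  [4] 'p' (letter)
  [5] 'i' (letter)
  [6] 't' (letter)
  [7] 'a' (letter)
  [8] 'l' (letter)
Units from scan: 8
Sound units = 8 units


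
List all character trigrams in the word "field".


Word: "field" (length 5)
Number of trigrams = 5 - 3 + 1 = 3
  Position 0: "fie"
  Position 1: "iel"
  Position 2: "eld"
Trigrams = "fie", "iel", "eld"


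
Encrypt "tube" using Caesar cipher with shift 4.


Word: "tube"
Shift: 4
Each letter → (letter + shift) mod 26:
  't' (19) + 4 = 23 → 'x'
  'u' (20) + 4 = 24 → 'y'
  'b' (1) + 4 = 5 → 'f'
  'e' (4) + 4 = 8 → 'i'
Result = "xyfi"


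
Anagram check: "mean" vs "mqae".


Word 1: "mean" → sorted: aemn
Word 2: "mqae" → sorted: aemq
Same letters? aemn != aemq
Anagram = No


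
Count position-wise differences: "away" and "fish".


Comparing character by character (same length = 4):
  Pos 0: 'a' vs 'f' !=
  Pos 1: 'w' vs 'i' !=
  Pos 2: 'a' vs 's' !=
  Pos 3: 'y' vs 'h' !=
Hamming distance = 4


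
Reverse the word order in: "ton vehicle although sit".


Original: "ton vehicle although sit"
Words (1..n): ton | vehicle | although | sit
Reversed (n..1): sit | although | vehicle | ton
Result = "sit although vehicle ton"


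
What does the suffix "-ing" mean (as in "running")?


Suffix: -ing
Example: running (run + -ing, with a spelling change)
Meaning = present participle


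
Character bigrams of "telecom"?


Word: "telecom" (length 7)
Number of bigrams = 7 - 2 + 1 = 6
  Position 0: "te"
  Position 1: "el"
  Position 2: "le"
  Position 3: "ec"
  Position 4: "co"
  Position 5: "om"
Bigrams = "te", "el", "le", "ec", "co", "om"


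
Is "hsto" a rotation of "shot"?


Word: "shot", Candidate: "hsto"
Method: check if candidate is substring of word+word
"shotshot" contains "hsto"? No
Is rotation = No


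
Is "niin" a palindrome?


Word: "niin"
Reversed: "niin"
Forward == Backward? niin == niin
Palindrome = Yes


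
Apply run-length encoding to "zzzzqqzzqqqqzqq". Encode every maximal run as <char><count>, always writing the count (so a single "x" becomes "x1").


String: "zzzzqqzzqqqqzqq"
Scanning for consecutive runs:
  'z' x 4
  'q' x 2
  'z' x 2
  'q' x 4
  'z' x 1
  'q' x 2
RLE = "z4q2z2q4z1q2"


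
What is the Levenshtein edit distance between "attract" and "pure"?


Word 1: "attract" (length 7)
Word 2: "pure" (length 4)
One optimal edit sequence (insert/delete/substitute each cost 1):
  1. delete 'a'  (+1)
  2. substitute 't' -> 'p'  (+1)
  3. substitute 't' -> 'u'  (+1)
  4. keep 'r'
  5. delete 'a'  (+1)
  6. delete 'c'  (+1)
  7. substitute 't' -> 'e'  (+1)
Total edit operations: 6
Edit distance = 6


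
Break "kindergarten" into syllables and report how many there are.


Word: "kindergarten"
Syllable breakdown: kin · der · gar · ten
Counting: 4 parts
= 4 syllables


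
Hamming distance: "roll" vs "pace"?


Comparing character by character (same length = 4):
  Pos 0: 'r' vs 'p' !=
  Pos 1: 'o' vs 'a' !=
  Pos 2: 'l' vs 'c' !=
  Pos 3: 'l' vs 'e' !=
Hamming distance = 4


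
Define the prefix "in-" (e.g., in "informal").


Prefix: in-
Example: informal = in- + formal
Meaning = not / into


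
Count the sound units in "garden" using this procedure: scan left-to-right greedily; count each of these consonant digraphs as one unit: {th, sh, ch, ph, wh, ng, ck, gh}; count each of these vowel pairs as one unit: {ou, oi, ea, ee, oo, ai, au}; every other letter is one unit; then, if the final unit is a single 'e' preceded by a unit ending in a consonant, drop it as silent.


Word: "garden" (6 letters)
Left-to-right scan:
  [1] 'g' (letter)
  [2] 'a' (letter)
  [3] 'r' (letter)
  [4] 'd' (letter)
  [5] 'e' (letter)
  [6] 'n' (letter)
Units from scan: 6
Sound units = 6 units


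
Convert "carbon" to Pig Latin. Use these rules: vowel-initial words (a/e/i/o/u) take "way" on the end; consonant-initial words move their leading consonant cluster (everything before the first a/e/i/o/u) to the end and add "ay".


Word: "carbon"
Starts with consonant(s) → move to end, add 'ay'
Consonant cluster: "c"
Pig Latin = "arboncay"


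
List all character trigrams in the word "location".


Word: "location" (length 8)
Number of trigrams = 8 - 3 + 1 = 6
  Position 0: "loc"
  Position 1: "oca"
  Position 2: "cat"
  Position 3: "ati"
  Position 4: "tio"
  Position 5: "ion"
Trigrams = "loc", "oca", "cat", "ati", "tio", "ion"


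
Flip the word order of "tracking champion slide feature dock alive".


Original: "tracking champion slide feature dock alive"
Words (1..n): tracking | champion | slide | feature | dock | alive
Reversed (n..1): alive | dock | feature | slide | champion | tracking
Result = "alive dock feature slide champion tracking"


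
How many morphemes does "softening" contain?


Word: "softening"
Morphemes: soft + -en + -ing
Each morpheme carries meaning
= 3 morphemes


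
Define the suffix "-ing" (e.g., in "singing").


Suffix: -ing
Example: singing = sing + -ing
Meaning = present participle


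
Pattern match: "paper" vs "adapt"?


Pattern of "paper": [0, 1, 0, 2, 3]
Pattern of "adapt": [0, 1, 0, 2, 3]
Patterns match
Same pattern = Yes


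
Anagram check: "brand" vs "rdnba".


Word 1: "brand" → sorted: abdnr
Word 2: "rdnba" → sorted: abdnr
Same letters? abdnr == abdnr
Anagram = Yes


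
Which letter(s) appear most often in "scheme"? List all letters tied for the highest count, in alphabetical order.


Word: "scheme"
Letter counts:
  'c': 1
  'e': 2
  'h': 1
  'm': 1
  's': 1
Maximum count = 2
Most frequent = 'e' (2 times each)


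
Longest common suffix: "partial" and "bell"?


Word 1: "partial"
Word 2: "bell"
Comparing from end:
  Pos -1: 'l' == 'l'
  Pos -2: 'a' != 'l' (stop)
LCS = "l" (length 1)


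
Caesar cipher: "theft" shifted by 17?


Word: "theft"
Shift: 17
Each letter → (letter + shift) mod 26:
  't' (19) + 17 = 10 → 'k'
  'h' (7) + 17 = 24 → 'y'
  'e' (4) + 17 = 21 → 'v'
  'f' (5) + 17 = 22 → 'w'
  't' (19) + 17 = 10 → 'k'
Result = "kyvwk"


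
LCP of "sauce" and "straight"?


Word 1: "sauce"
Word 2: "straight"
Comparing from start:
  Pos 0: 's' == 's'
  Pos 1: 'a' != 't' (stop)
LCP = "s" (length 1)


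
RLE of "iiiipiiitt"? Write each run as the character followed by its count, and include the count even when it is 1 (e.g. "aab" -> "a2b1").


String: "iiiipiiitt"
Scanning for consecutive runs:
  'i' x 4
  'p' x 1
  'i' x 3
  't' x 2
RLE = "i4p1i3t2"


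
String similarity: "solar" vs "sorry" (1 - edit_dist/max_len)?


Word 1: "solar" (length 5)
Word 2: "sorry" (length 5)
One optimal edit sequence:
  1. keep 's'
  2. keep 'o'
  3. substitute 'l' -> 'r'  (+1)
  4. substitute 'a' -> 'r'  (+1)
  5. substitute 'r' -> 'y'  (+1)
Edit distance = 3
Max length = max(5, 5) = 5
Similarity = 1 - 3/5
= 0.4000


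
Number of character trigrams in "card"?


Word: "card" (length 4)
Number of 3-grams = length - 3 + 1 = 4 - 3 + 1
= 2


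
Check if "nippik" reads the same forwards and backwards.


Word: "nippik"
Reversed: "kippin"
Forward == Backward? nippik != kippin
Palindrome = No


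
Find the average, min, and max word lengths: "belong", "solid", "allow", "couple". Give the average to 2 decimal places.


Lengths: "belong"=6, "solid"=5, "allow"=5, "couple"=6
Sum = 22, Count = 4
Average = 22/4 = 5.50
= avg=5.50, min=5, max=6


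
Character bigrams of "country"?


Word: "country" (length 7)
Number of bigrams = 7 - 2 + 1 = 6
  Position 0: "co"
  Position 1: "ou"
  Position 2: "un"
  Position 3: "nt"
  Position 4: "tr"
  Position 5: "ry"
Bigrams = "co", "ou", "un", "nt", "tr", "ry"


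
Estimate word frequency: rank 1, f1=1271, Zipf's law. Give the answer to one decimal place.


Zipf's law: f(r) = f(1) / r
f(1) = 1271
f(1) = 1271 / 1
= 1271.0 occurrences


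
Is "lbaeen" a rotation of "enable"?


Word: "enable", Candidate: "lbaeen"
Method: check if candidate is substring of word+word
"enableenable" contains "lbaeen"? No
Is rotation = No


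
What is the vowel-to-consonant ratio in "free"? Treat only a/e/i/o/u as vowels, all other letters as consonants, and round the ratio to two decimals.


Word: "free"
Vowels (a,e,i,o,u): 2
Consonants: 2
Ratio = 2/2
= 1.00


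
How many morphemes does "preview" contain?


Word: "preview"
Morphemes: pre- + view
Each morpheme carries meaning
= 2 morphemes


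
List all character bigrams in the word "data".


Word: "data" (length 4)
Number of bigrams = 4 - 2 + 1 = 3
  Position 0: "da"
  Position 1: "at"
  Position 2: "ta"
Bigrams = "da", "at", "ta"


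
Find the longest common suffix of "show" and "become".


Word 1: "show"
Word 2: "become"
Comparing from end:
  Pos -1: 'w' != 'e' (stop)
LCS = "" (length 0)


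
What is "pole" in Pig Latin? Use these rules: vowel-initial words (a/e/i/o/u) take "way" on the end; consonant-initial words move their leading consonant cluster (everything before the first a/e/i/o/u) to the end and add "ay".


Word: "pole"
Starts with consonant(s) → move to end, add 'ay'
Consonant cluster: "p"
Pig Latin = "olepay"


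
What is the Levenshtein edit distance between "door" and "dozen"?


Word 1: "door" (length 4)
Word 2: "dozen" (length 5)
One optimal edit sequence (insert/delete/substitute each cost 1):
  1. keep 'd'
  2. keep 'o'
  3. insert 'z'  (+1)
  4. substitute 'o' -> 'e'  (+1)
  5. substitute 'r' -> 'n'  (+1)
Total edit operations: 3
Edit distance = 3


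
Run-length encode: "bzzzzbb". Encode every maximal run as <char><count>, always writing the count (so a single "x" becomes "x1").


String: "bzzzzbb"
Scanning for consecutive runs:
  'b' x 1
  'z' x 4
  'b' x 2
RLE = "b1z4b2"


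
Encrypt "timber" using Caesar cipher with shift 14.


Word: "timber"
Shift: 14
Each letter → (letter + shift) mod 26:
  't' (19) + 14 = 7 → 'h'
  'i' (8) + 14 = 22 → 'w'
  'm' (12) + 14 = 0 → 'a'
  'b' (1) + 14 = 15 → 'p'
  'e' (4) + 14 = 18 → 's'
  'r' (17) + 14 = 5 → 'f'
Result = "hwapsf"


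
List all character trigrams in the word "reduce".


Word: "reduce" (length 6)
Number of trigrams = 6 - 3 + 1 = 4
  Position 0: "red"
  Position 1: "edu"
  Position 2: "duc"
  Position 3: "uce"
Trigrams = "red", "edu", "duc", "uce"


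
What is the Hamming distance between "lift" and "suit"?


Comparing character by character (same length = 4):
  Pos 0: 'l' vs 's' !=
  Pos 1: 'i' vs 'u' !=
  Pos 2: 'f' vs 'i' !=
  Pos 3: 't' vs 't' =
Hamming distance = 3


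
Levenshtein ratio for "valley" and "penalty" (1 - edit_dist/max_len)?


Word 1: "valley" (length 6)
Word 2: "penalty" (length 7)
One optimal edit sequence:
  1. insert 'p'  (+1)
  2. substitute 'v' -> 'e'  (+1)
  3. substitute 'a' -> 'n'  (+1)
  4. substitute 'l' -> 'a'  (+1)
  5. keep 'l'
  6. substitute 'e' -> 't'  (+1)
  7. keep 'y'
Edit distance = 5
Max length = max(6, 7) = 7
Similarity = 1 - 5/7
= 0.2857


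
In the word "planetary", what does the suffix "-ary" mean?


Suffix: -ary
As in: planetary -> planet + -ary
Meaning = relating to


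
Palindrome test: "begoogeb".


Word: "begoogeb"
Reversed: "begoogeb"
Forward == Backward? begoogeb == begoogeb
Palindrome = Yes


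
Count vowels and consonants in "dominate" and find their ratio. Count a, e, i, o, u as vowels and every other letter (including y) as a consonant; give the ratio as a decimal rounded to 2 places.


Word: "dominate"
Vowels (a,e,i,o,u): 4
Consonants: 4
Ratio = 4/4
= 1.00


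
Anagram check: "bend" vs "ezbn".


Word 1: "bend" → sorted: bden
Word 2: "ezbn" → sorted: benz
Same letters? bden != benz
Anagram = No


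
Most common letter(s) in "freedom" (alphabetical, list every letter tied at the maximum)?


Word: "freedom"
Letter counts:
  'd': 1
  'e': 2
  'f': 1
  'm': 1
  'o': 1
  'r': 1
Maximum count = 2
Most frequent = 'e' (2 times each)


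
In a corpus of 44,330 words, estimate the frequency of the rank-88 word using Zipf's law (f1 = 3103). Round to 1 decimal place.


Zipf's law: f(r) = f(1) / r
f(1) = 3103
f(88) = 3103 / 88
= 35.3 occurrences


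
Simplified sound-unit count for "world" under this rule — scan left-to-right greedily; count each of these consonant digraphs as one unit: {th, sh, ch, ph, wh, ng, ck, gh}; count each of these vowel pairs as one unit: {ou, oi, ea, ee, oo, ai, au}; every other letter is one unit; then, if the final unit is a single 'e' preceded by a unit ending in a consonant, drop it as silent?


Word: "world" (5 letters)
Left-to-right scan:
  [1] 'w' (letter)
  [2] 'o' (letter)
  [3] 'r' (letter)
  [4] 'l' (letter)
  [5] 'd' (letter)
Units from scan: 5
Sound units = 5 units


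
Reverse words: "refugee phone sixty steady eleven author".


Original: "refugee phone sixty steady eleven author"
Words (1..n): refugee | phone | sixty | steady | eleven | author
Reversed (n..1): author | eleven | steady | sixty | phone | refugee
Result = "author eleven steady sixty phone refugee"


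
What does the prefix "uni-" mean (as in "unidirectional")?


Prefix: uni-
Example: unidirectional (uni- + directional)
Meaning = one


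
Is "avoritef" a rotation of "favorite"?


Word: "favorite", Candidate: "avoritef"
Method: check if candidate is substring of word+word
"favoritefavorite" contains "avoritef"? Yes
Is rotation = Yes


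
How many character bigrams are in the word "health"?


Word: "health" (length 6)
Number of 2-grams = length - 2 + 1 = 6 - 2 + 1
= 5


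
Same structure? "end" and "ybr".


Pattern of "end": [0, 1, 2]
Pattern of "ybr": [0, 1, 2]
Patterns match
Same pattern = Yes


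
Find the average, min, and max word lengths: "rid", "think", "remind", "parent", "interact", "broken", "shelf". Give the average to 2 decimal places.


Lengths: "rid"=3, "think"=5, "remind"=6, "parent"=6, "interact"=8, "broken"=6, "shelf"=5
Sum = 39, Count = 7
Average = 39/7 = 5.57
= avg=5.57, min=3, max=8


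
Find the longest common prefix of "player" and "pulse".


Word 1: "player"
Word 2: "pulse"
Comparing from start:
  Pos 0: 'p' == 'p'
  Pos 1: 'l' != 'u' (stop)
LCP = "p" (length 1)


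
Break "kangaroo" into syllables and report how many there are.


Word: "kangaroo"
Syllable breakdown: kan | ga | roo
Counting: 3 parts
= 3 syllables


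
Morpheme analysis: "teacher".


Word: "teacher"
Morphemes: teach + -er
Each morpheme carries meaning
= 2 morphemes


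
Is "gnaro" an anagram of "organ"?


Word 1: "organ" → sorted: agnor
Word 2: "gnaro" → sorted: agnor
Same letters? agnor == agnor
Anagram = Yes


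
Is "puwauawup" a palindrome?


Word: "puwauawup"
Reversed: "puwauawup"
Forward == Backward? puwauawup == puwauawup
Palindrome = Yes


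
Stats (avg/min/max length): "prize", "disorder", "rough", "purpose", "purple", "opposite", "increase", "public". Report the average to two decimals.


Lengths: "prize"=5, "disorder"=8, "rough"=5, "purpose"=7, "purple"=6, "opposite"=8, "increase"=8, "public"=6
Sum = 53, Count = 8
Average = 53/8 = 6.63
= avg=6.63, min=5, max=8


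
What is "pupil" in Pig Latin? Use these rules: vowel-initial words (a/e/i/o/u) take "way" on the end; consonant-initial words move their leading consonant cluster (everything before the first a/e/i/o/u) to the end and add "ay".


Word: "pupil"
Starts with consonant(s) → move to end, add 'ay'
Consonant cluster: "p"
Pig Latin = "upilpay"


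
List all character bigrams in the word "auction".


Word: "auction" (length 7)
Number of bigrams = 7 - 2 + 1 = 6
  Position 0: "au"
  Position 1: "uc"
  Position 2: "ct"
  Position 3: "ti"
  Position 4: "io"
  Position 5: "on"
Bigrams = "au", "uc", "ct", "ti", "io", "on"


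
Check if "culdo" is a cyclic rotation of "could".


Word: "could", Candidate: "culdo"
Method: check if candidate is substring of word+word
"couldcould" contains "culdo"? No
Is rotation = No


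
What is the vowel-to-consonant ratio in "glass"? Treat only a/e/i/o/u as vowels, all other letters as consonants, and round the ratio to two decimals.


Word: "glass"
Vowels (a,e,i,o,u): 1
Consonants: 4
Ratio = 1/4
= 0.25


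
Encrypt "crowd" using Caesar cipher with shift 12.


Word: "crowd"
Shift: 12
Each letter → (letter + shift) mod 26:
  'c' (2) + 12 = 14 → 'o'
  'r' (17) + 12 = 3 → 'd'
  'o' (14) + 12 = 0 → 'a'
  'w' (22) + 12 = 8 → 'i'
  'd' (3) + 12 = 15 → 'p'
Result = "odaip"


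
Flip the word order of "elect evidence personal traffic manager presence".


Original: "elect evidence personal traffic manager presence"
Words (1..n): elect | evidence | personal | traffic | manager | presence
Reversed (n..1): presence | manager | traffic | personal | evidence | elect
Result = "presence manager traffic personal evidence elect"


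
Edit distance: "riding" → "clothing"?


Word 1: "riding" (length 6)
Word 2: "clothing" (length 8)
One optimal edit sequence (insert/delete/substitute each cost 1):
  1. insert 'c'  (+1)
  2. insert 'l'  (+1)
  3. substitute 'r' -> 'o'  (+1)
  4. substitute 'i' -> 't'  (+1)
  5. substitute 'd' -> 'h'  (+1)
  6. keep 'i'
  7. keep 'n'
  8. keep 'g'
Total edit operations: 5
Edit distance = 5


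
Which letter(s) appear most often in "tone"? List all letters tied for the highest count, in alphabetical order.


Word: "tone"
Letter counts:
  'e': 1
  'n': 1
  'o': 1
  't': 1
Maximum count = 1
Most frequent = 'e', 'n', 'o', 't' (1 time each)


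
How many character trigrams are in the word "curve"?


Word: "curve" (length 5)
Number of 3-grams = length - 3 + 1 = 5 - 3 + 1
= 3


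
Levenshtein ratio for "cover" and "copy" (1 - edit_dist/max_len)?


Word 1: "cover" (length 5)
Word 2: "copy" (length 4)
One optimal edit sequence:
  1. keep 'c'
  2. keep 'o'
  3. delete 'v'  (+1)
  4. substitute 'e' -> 'p'  (+1)
  5. substitute 'r' -> 'y'  (+1)
Edit distance = 3
Max length = max(5, 4) = 5
Similarity = 1 - 3/5
= 0.4000


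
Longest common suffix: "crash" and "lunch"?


Word 1: "crash"
Word 2: "lunch"
Comparing from end:
  Pos -1: 'h' == 'h'
  Pos -2: 's' != 'c' (stop)
LCS = "h" (length 1)


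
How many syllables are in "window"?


Word: "window"
Syllable breakdown: win | dow
Counting: 2 parts
= 2 syllables


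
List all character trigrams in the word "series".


Word: "series" (length 6)
Number of trigrams = 6 - 3 + 1 = 4
  Position 0: "ser"
  Position 1: "eri"
  Position 2: "rie"
  Position 3: "ies"
Trigrams = "ser", "eri", "rie", "ies"


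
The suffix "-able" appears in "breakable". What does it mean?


Suffix: -able
Example: breakable (break + -able)
Meaning = capable of


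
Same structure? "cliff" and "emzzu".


Pattern of "cliff": [0, 1, 2, 3, 3]
Pattern of "emzzu": [0, 1, 2, 2, 3]
Patterns do not match
Same pattern = No


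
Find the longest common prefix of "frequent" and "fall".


Word 1: "frequent"
Word 2: "fall"
Comparing from start:
  Pos 0: 'f' == 'f'
  Pos 1: 'r' != 'a' (stop)
LCP = "f" (length 1)


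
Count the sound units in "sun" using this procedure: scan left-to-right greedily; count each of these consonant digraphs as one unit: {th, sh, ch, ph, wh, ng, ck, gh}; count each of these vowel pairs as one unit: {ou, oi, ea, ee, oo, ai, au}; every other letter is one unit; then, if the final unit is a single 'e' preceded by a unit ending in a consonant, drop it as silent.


Word: "sun" (3 letters)
Left-to-right scan:
  1. 's' (letter)
  2. 'u' (letter)
  3. 'n' (letter)
Units from scan: 3
Sound units = 3 units


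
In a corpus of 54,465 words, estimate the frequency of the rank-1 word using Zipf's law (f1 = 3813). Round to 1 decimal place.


Zipf's law: f(r) = f(1) / r
f(1) = 3813
f(1) = 3813 / 1
= 3813.0 occurrences


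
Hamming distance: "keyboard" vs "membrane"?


Comparing character by character (same length = 8):
  Pos 0: 'k' vs 'm' !=
  Pos 1: 'e' vs 'e' =
  Pos 2: 'y' vs 'm' !=
  Pos 3: 'b' vs 'b' =
  Pos 4: 'o' vs 'r' !=
  Pos 5: 'a' vs 'a' =
  Pos 6: 'r' vs 'n' !=
  Pos 7: 'd' vs 'e' !=
Hamming distance = 5


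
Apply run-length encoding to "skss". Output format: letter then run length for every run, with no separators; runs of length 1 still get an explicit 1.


String: "skss"
Scanning for consecutive runs:
  's' x 1
  'k' x 1
  's' x 2
RLE = "s1k1s2"


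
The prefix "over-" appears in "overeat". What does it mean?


Prefix: over-
As in: overeat -> over- + eat
Meaning = excessive


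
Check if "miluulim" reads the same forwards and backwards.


Word: "miluulim"
Reversed: "miluulim"
Forward == Backward? miluulim == miluulim
Palindrome = Yes


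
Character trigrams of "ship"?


Word: "ship" (length 4)
Number of trigrams = 4 - 3 + 1 = 2
  Position 0: "shi"
  Position 1: "hip"
Trigrams = "shi", "hip"


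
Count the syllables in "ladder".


Word: "ladder"
Syllable breakdown: lad-der
Counting: 2 parts
= 2 syllables


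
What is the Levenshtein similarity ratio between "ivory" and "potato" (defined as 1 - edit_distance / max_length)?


Word 1: "ivory" (length 5)
Word 2: "potato" (length 6)
One optimal edit sequence:
  1. insert 'p'  (+1)
  2. substitute 'i' -> 'o'  (+1)
  3. substitute 'v' -> 't'  (+1)
  4. substitute 'o' -> 'a'  (+1)
  5. substitute 'r' -> 't'  (+1)
  6. substitute 'y' -> 'o'  (+1)
Edit distance = 6
Max length = max(5, 6) = 6
Similarity = 1 - 6/6
= 0.0000


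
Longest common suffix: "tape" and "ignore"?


Word 1: "tape"
Word 2: "ignore"
Comparing from end:
  Pos -1: 'e' == 'e'
  Pos -2: 'p' != 'r' (stop)
LCS = "e" (length 1)


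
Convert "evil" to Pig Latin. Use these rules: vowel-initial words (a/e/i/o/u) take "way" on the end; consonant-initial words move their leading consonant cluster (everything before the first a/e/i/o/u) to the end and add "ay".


Word: "evil"
Starts with vowel → add 'way'
Pig Latin = "evilway"


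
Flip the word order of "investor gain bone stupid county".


Original: "investor gain bone stupid county"
Words (1..n): investor | gain | bone | stupid | county
Reversed (n..1): county | stupid | bone | gain | investor
Result = "county stupid bone gain investor"


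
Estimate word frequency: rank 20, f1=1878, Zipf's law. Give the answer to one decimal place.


Zipf's law: f(r) = f(1) / r
f(1) = 1878
f(20) = 1878 / 20
= 93.9 occurrences


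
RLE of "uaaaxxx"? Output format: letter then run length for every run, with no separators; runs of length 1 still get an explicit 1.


String: "uaaaxxx"
Scanning for consecutive runs:
  'u' x 1
  'a' x 3
  'x' x 3
RLE = "u1a3x3"


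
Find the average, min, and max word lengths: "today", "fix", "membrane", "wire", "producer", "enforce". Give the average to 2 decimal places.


Lengths: "today"=5, "fix"=3, "membrane"=8, "wire"=4, "producer"=8, "enforce"=7
Sum = 35, Count = 6
Average = 35/6 = 5.83
= avg=5.83, min=3, max=8


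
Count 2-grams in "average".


Word: "average" (length 7)
Number of 2-grams = length - 2 + 1 = 7 - 2 + 1
= 6


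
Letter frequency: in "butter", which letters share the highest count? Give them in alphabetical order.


Word: "butter"
Letter counts:
  'b': 1
  'e': 1
  'r': 1
  't': 2
  'u': 1
Maximum count = 2
Most frequent = 't' (2 times each)


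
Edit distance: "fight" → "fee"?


Word 1: "fight" (length 5)
Word 2: "fee" (length 3)
One optimal edit sequence (insert/delete/substitute each cost 1):
  1. keep 'f'
  2. delete 'i'  (+1)
  3. delete 'g'  (+1)
  4. substitute 'h' -> 'e'  (+1)
  5. substitute 't' -> 'e'  (+1)
Total edit operations: 4
Edit distance = 4


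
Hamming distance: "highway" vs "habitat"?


Comparing character by character (same length = 7):
  Pos 0: 'h' vs 'h' =
  Pos 1: 'i' vs 'a' !=
  Pos 2: 'g' vs 'b' !=
  Pos 3: 'h' vs 'i' !=
  Pos 4: 'w' vs 't' !=
  Pos 5: 'a' vs 'a' =
  Pos 6: 'y' vs 't' !=
Hamming distance = 5


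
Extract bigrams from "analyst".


Word: "analyst" (length 7)
Number of bigrams = 7 - 2 + 1 = 6
  Position 0: "an"
  Position 1: "na"
  Position 2: "al"
  Position 3: "ly"
  Position 4: "ys"
  Position 5: "st"
Bigrams = "an", "na", "al", "ly", "ys", "st"


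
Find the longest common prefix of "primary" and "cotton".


Word 1: "primary"
Word 2: "cotton"
Comparing from start:
  Pos 0: 'p' != 'c' (stop)
LCP = "" (length 0)


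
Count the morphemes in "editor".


Word: "editor"
Morphemes: edit / -or
Each morpheme carries meaning
= 2 morphemes


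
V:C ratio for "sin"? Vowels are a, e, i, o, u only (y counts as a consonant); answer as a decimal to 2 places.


Word: "sin"
Vowels (a,e,i,o,u): 1
Consonants: 2
Ratio = 1/2
= 0.50


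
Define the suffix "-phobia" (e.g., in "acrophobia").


Suffix: -phobia
Example: acrophobia = acro- + -phobia
Meaning = fear of


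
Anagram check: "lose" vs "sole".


Word 1: "lose" → sorted: elos
Word 2: "sole" → sorted: elos
Same letters? elos == elos
Anagram = Yes


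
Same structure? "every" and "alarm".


Pattern of "every": [0, 1, 0, 2, 3]
Pattern of "alarm": [0, 1, 0, 2, 3]
Patterns match
Same pattern = Yes


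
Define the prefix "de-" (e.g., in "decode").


Prefix: de-
Example: decode (de- + code)
Meaning = remove / reverse


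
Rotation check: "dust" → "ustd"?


Word: "dust", Candidate: "ustd"
Method: check if candidate is substring of word+word
"dustdust" contains "ustd"? Yes
Is rotation = Yes


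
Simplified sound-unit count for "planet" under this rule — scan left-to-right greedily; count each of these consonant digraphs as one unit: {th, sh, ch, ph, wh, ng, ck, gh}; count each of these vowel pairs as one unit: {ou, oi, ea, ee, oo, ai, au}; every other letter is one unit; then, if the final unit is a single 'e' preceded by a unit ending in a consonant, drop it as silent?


Word: "planet" (6 letters)
Left-to-right scan:
  (1) 'p' (letter)
  (2) 'l' (letter)
  (3) 'a' (letter)
  (4) 'n' (letter)
  (5) 'e' (letter)
  (6) 't' (letter)
Units from scan: 6
Sound units = 6 units


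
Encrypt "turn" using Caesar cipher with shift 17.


Word: "turn"
Shift: 17
Each letter → (letter + shift) mod 26:
  't' (19) + 17 = 10 → 'k'
  'u' (20) + 17 = 11 → 'l'
  'r' (17) + 17 = 8 → 'i'
  'n' (13) + 17 = 4 → 'e'
Result = "klie"


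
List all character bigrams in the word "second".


Word: "second" (length 6)
Number of bigrams = 6 - 2 + 1 = 5
  Position 0: "se"
  Position 1: "ec"
  Position 2: "co"
  Position 3: "on"
  Position 4: "nd"
Bigrams = "se", "ec", "co", "on", "nd"


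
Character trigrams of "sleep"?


Word: "sleep" (length 5)
Number of trigrams = 5 - 3 + 1 = 3
  Position 0: "sle"
  Position 1: "lee"
  Position 2: "eep"
Trigrams = "sle", "lee", "eep"


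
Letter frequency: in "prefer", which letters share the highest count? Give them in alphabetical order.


Word: "prefer"
Letter counts:
  'e': 2
  'f': 1
  'p': 1
  'r': 2
Maximum count = 2
Most frequent = 'e', 'r' (2 times each)


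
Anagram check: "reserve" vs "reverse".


Word 1: "reserve" → sorted: eeerrsv
Word 2: "reverse" → sorted: eeerrsv
Same letters? eeerrsv == eeerrsv
Anagram = Yes


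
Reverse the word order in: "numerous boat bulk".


Original: "numerous boat bulk"
Words (1..n): numerous | boat | bulk
Reversed (n..1): bulk | boat | numerous
Result = "bulk boat numerous"


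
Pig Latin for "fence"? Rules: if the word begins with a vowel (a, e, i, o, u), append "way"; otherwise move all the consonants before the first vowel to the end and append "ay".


Word: "fence"
Starts with consonant(s) → move to end, add 'ay'
Consonant cluster: "f"
Pig Latin = "encefay"


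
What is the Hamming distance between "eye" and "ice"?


Comparing character by character (same length = 3):
  Pos 0: 'e' vs 'i' !=
  Pos 1: 'y' vs 'c' !=
  Pos 2: 'e' vs 'e' =
Hamming distance = 2


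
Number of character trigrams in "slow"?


Word: "slow" (length 4)
Number of 3-grams = length - 3 + 1 = 4 - 3 + 1
= 2


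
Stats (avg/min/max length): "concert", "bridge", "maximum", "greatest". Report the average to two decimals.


Lengths: "concert"=7, "bridge"=6, "maximum"=7, "greatest"=8
Sum = 28, Count = 4
Average = 28/4 = 7.00
= avg=7.00, min=6, max=8


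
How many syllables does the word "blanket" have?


Word: "blanket"
Syllable breakdown: blan / ket
Counting: 2 parts
= 2 syllables


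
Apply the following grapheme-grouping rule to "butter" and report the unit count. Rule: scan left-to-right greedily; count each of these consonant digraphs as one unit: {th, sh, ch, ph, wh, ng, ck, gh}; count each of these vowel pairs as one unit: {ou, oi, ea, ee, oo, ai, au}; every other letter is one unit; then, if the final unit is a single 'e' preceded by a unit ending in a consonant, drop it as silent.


Word: "butter" (6 letters)
Left-to-right scan:
  (1) 'b' (letter)
  (2) 'u' (letter)
  (3) 't' (letter)
  (4) 't' (letter)
  (5) 'e' (letter)
  (6) 'r' (letter)
Units from scan: 6
Sound units = 6 units


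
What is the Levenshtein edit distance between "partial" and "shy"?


Word 1: "partial" (length 7)
Word 2: "shy" (length 3)
One optimal edit sequence (insert/delete/substitute each cost 1):
  1. delete 'p'  (+1)
  2. delete 'a'  (+1)
  3. delete 'r'  (+1)
  4. delete 't'  (+1)
  5. substitute 'i' -> 's'  (+1)
  6. substitute 'a' -> 'h'  (+1)
  7. substitute 'l' -> 'y'  (+1)
Total edit operations: 7
Edit distance = 7


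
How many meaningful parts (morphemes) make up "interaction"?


Word: "interaction"
Morphemes: inter- / act / -ion
Each morpheme carries meaning
= 3 morphemes


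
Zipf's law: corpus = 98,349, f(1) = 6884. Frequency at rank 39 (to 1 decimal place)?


Zipf's law: f(r) = f(1) / r
f(1) = 6884
f(39) = 6884 / 39
= 176.5 occurrences


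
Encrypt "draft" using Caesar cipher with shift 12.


Word: "draft"
Shift: 12
Each letter → (letter + shift) mod 26:
  'd' (3) + 12 = 15 → 'p'
  'r' (17) + 12 = 3 → 'd'
  'a' (0) + 12 = 12 → 'm'
  'f' (5) + 12 = 17 → 'r'
  't' (19) + 12 = 5 → 'f'
Result = "pdmrf"


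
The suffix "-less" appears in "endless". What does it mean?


Suffix: -less
Example: endless (end + -less)
Meaning = without


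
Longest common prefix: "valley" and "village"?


Word 1: "valley"
Word 2: "village"
Comparing from start:
  Pos 0: 'v' == 'v'
  Pos 1: 'a' != 'i' (stop)
LCP = "v" (length 1)


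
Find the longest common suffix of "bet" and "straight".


Word 1: "bet"
Word 2: "straight"
Comparing from end:
  Pos -1: 't' == 't'
  Pos -2: 'e' != 'h' (stop)
LCS = "t" (length 1)


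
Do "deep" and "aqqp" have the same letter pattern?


Pattern of "deep": [0, 1, 1, 2]
Pattern of "aqqp": [0, 1, 1, 2]
Patterns match
Same pattern = Yes


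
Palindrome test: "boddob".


Word: "boddob"
Reversed: "boddob"
Forward == Backward? boddob == boddob
Palindrome = Yes


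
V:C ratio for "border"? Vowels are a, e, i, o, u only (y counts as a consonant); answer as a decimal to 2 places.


Word: "border"
Vowels (a,e,i,o,u): 2
Consonants: 4
Ratio = 2/4
= 0.50


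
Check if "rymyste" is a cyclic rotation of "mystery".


Word: "mystery", Candidate: "rymyste"
Method: check if candidate is substring of word+word
"mysterymystery" contains "rymyste"? Yes
Is rotation = Yes


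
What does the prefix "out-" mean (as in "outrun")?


Prefix: out-
Example: outrun = out- + run
Meaning = surpass


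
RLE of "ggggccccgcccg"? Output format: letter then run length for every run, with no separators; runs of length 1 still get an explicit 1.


String: "ggggccccgcccg"
Scanning for consecutive runs:
  'g' x 4
  'c' x 4
  'g' x 1
  'c' x 3
  'g' x 1
RLE = "g4c4g1c3g1"


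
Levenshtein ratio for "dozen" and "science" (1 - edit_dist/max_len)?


Word 1: "dozen" (length 5)
Word 2: "science" (length 7)
One optimal edit sequence:
  1. substitute 'd' -> 's'  (+1)
  2. substitute 'o' -> 'c'  (+1)
  3. substitute 'z' -> 'i'  (+1)
  4. keep 'e'
  5. keep 'n'
  6. insert 'c'  (+1)
  7. insert 'e'  (+1)
Edit distance = 5
Max length = max(5, 7) = 7
Similarity = 1 - 5/7
= 0.2857


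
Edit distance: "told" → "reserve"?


Word 1: "told" (length 4)
Word 2: "reserve" (length 7)
One optimal edit sequence (insert/delete/substitute each cost 1):
  1. insert 'r'  (+1)
  2. insert 'e'  (+1)
  3. insert 's'  (+1)
  4. substitute 't' -> 'e'  (+1)
  5. substitute 'o' -> 'r'  (+1)
  6. substitute 'l' -> 'v'  (+1)
  7. substitute 'd' -> 'e'  (+1)
Total edit operations: 7
Edit distance = 7


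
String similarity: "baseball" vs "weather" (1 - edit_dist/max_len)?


Word 1: "baseball" (length 8)
Word 2: "weather" (length 7)
One optimal edit sequence:
  1. delete 'b'  (+1)
  2. substitute 'a' -> 'w'  (+1)
  3. substitute 's' -> 'e'  (+1)
  4. substitute 'e' -> 'a'  (+1)
  5. substitute 'b' -> 't'  (+1)
  6. substitute 'a' -> 'h'  (+1)
  7. substitute 'l' -> 'e'  (+1)
  8. substitute 'l' -> 'r'  (+1)
Edit distance = 8
Max length = max(8, 7) = 8
Similarity = 1 - 8/8
= 0.0000
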